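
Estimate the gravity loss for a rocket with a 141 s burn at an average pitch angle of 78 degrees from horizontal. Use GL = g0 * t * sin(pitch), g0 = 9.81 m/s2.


GL = 9.81 * 141 * sin(78 deg) = 1353 m/s

1353 m/s


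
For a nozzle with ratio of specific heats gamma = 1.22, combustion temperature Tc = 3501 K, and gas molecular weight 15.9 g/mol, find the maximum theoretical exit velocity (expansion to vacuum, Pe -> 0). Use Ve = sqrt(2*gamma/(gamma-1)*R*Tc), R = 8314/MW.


R = 8314 / 15.9 = 522.89 J/(kg.K)
Ve = sqrt(2 * 1.22 / (1.22 - 1) * 522.89 * 3501) = 4506 m/s

4506 m/s


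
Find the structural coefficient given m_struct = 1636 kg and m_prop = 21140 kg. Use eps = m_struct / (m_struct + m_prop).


eps = 1636 / (1636 + 21140) = 0.0718

0.0718


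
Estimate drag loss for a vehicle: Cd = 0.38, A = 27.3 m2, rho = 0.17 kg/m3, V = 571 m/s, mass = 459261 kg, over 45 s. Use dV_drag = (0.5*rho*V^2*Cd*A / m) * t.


D = 0.5 * 0.17 * 571^2 * 0.38 * 27.3 = 287499.69 N
a = 287499.69 / 459261 = 0.626 m/s2
dV = 0.626 * 45 = 28.2 m/s

28.2 m/s


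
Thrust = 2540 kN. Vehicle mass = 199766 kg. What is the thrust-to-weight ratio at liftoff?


TWR = 2540000 / (199766 * 9.81) = 1.3

1.3


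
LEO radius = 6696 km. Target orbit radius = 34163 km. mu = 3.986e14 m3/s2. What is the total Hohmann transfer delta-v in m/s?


V1 = sqrt(mu/r1) = 7715.44 m/s
dV1 = V1*(sqrt(2*r2/(r1+r2)) - 1) = 2261.79 m/s
V2 = sqrt(mu/r2) = 3415.79 m/s
dV2 = V2*(1 - sqrt(2*r1/(r1+r2))) = 1460.23 m/s
Total dV = 3722 m/s

3722 m/s


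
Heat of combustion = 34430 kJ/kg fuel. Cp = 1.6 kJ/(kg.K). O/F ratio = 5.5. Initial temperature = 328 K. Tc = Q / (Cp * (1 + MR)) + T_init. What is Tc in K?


Tc = 34430 / (1.6 * (1 + 5.5)) + 328 = 3639 K

3639 K


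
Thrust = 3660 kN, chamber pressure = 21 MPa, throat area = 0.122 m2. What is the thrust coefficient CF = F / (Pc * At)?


CF = 3660000 / (21e6 * 0.122) = 1.43

1.43


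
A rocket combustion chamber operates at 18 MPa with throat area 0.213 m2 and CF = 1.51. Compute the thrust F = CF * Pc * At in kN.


F = 1.51 * 18e6 * 0.213 = 5.7893e+06 N = 5789.3 kN

5789.3 kN


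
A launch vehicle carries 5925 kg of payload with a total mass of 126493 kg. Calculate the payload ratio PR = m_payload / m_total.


PR = 5925 / 126493 = 0.0468

0.0468


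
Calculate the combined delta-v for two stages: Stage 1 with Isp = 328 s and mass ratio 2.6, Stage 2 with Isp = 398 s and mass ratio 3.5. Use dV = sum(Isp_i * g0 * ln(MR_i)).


dV1 = 328 * 9.81 * ln(2.6) = 3074.5 m/s
dV2 = 398 * 9.81 * ln(3.5) = 4891.3 m/s
Total dV = 3074.5 + 4891.3 = 7965.8 m/s ~ 7966 m/s

7966 m/s


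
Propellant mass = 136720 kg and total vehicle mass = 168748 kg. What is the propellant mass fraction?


PMF = 136720 / 168748 = 0.81

0.81


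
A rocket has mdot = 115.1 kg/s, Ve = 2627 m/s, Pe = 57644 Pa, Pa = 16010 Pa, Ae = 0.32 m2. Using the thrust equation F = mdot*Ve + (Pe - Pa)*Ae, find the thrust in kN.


F = 115.1 * 2627 + (57644 - 16010) * 0.32 = 315691.0 N = 315.7 kN

315.7 kN


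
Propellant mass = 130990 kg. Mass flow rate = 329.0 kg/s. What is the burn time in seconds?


tb = 130990 / 329.0 = 398.1 s

398.1 s


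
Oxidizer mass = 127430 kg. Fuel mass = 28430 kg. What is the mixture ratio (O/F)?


MR = 127430 / 28430 = 4.48

4.48


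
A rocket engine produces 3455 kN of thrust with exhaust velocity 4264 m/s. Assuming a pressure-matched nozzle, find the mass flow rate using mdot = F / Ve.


mdot = F / Ve = 3455000 / 4264 = 810.3 kg/s

810.3 kg/s


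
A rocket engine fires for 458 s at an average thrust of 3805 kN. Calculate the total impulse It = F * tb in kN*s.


It = 3805 * 458 = 1742690 kN*s

1742690 kN*s


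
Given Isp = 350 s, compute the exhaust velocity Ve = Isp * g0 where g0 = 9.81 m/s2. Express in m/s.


Ve = Isp * g0 = 350 * 9.81 = 3433.5 m/s

3433.5 m/s


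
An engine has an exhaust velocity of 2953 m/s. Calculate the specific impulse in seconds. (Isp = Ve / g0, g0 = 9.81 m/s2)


Isp = Ve / g0 = 2953 / 9.81 = 301.0 s

301.0 s


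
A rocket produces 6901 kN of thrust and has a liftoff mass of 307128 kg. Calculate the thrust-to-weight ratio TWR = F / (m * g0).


TWR = 6901000 / (307128 * 9.81) = 2.29

2.29


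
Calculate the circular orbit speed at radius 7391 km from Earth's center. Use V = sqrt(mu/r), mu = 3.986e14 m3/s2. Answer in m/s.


V = sqrt(3.986e14 / 7391000) = 7344 m/s

7344 m/s


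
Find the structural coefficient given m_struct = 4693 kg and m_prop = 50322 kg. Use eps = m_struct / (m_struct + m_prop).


eps = 4693 / (4693 + 50322) = 0.0853

0.0853


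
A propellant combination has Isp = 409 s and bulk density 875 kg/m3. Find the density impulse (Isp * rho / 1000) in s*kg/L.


rho*Isp = 409 * 875 / 1000 = 358 s*kg/L

358 s*kg/L


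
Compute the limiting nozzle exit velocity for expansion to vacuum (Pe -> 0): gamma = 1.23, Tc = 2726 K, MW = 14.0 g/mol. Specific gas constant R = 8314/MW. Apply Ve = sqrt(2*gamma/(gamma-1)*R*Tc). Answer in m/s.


R = 8314 / 14.0 = 593.86 J/(kg.K)
Ve = sqrt(2 * 1.23 / (1.23 - 1) * 593.86 * 2726) = 4161 m/s

4161 m/s


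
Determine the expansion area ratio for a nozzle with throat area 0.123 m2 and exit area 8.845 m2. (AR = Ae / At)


AR = 8.845 / 0.123 = 71.9

71.9


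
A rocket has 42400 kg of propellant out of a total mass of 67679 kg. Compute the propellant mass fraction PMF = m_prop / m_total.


PMF = 42400 / 67679 = 0.626

0.626


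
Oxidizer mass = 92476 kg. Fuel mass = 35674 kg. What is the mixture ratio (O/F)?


MR = 92476 / 35674 = 2.59

2.59


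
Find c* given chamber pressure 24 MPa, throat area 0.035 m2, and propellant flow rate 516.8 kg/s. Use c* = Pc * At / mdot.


c* = 24e6 * 0.035 / 516.8 = 1625 m/s

1625 m/s


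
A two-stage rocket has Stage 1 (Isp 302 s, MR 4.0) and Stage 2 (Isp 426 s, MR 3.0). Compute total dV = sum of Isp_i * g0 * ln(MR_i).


dV1 = 302 * 9.81 * ln(4.0) = 4107.1 m/s
dV2 = 426 * 9.81 * ln(3.0) = 4591.2 m/s
Total dV = 4107.1 + 4591.2 = 8698.3 m/s ~ 8698 m/s

8698 m/s


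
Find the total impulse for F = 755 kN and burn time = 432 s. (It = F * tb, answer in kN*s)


It = 755 * 432 = 326160 kN*s

326160 kN*s


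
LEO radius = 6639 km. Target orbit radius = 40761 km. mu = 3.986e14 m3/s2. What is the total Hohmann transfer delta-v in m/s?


V1 = sqrt(mu/r1) = 7748.49 m/s
dV1 = V1*(sqrt(2*r2/(r1+r2)) - 1) = 2413.19 m/s
V2 = sqrt(mu/r2) = 3127.13 m/s
dV2 = V2*(1 - sqrt(2*r1/(r1+r2))) = 1472.04 m/s
Total dV = 3885 m/s

3885 m/s


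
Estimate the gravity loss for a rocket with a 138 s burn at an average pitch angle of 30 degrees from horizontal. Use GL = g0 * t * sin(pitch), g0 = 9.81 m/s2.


GL = 9.81 * 138 * sin(30 deg) = 677 m/s

677 m/s


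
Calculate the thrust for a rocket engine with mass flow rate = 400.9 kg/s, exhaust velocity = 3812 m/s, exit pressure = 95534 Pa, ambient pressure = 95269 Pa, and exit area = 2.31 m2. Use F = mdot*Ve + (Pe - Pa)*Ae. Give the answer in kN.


F = 400.9 * 3812 + (95534 - 95269) * 2.31 = 1.5288e+06 N = 1528.8 kN

1528.8 kN


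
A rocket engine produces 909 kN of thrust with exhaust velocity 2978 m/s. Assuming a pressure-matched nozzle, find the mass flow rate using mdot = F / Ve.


mdot = F / Ve = 909000 / 2978 = 305.2 kg/s

305.2 kg/s


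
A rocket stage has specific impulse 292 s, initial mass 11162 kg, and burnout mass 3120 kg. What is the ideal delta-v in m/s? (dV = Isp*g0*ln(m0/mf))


Ve = 292 * 9.81 = 2864.52 m/s
dV = 2864.52 * ln(11162/3120) = 3651 m/s

3651 m/s


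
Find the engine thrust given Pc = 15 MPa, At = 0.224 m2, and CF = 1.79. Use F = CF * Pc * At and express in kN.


F = 1.79 * 15e6 * 0.224 = 6.0144e+06 N = 6014.4 kN

6014.4 kN


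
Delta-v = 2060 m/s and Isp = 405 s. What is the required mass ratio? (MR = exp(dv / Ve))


Ve = 405 * 9.81 = 3973.05 m/s
MR = exp(2060 / 3973.05) = 1.679

1.679


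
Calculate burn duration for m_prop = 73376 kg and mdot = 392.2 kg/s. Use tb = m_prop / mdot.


tb = 73376 / 392.2 = 187.1 s

187.1 s


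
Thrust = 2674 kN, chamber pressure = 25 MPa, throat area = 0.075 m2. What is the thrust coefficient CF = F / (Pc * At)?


CF = 2674000 / (25e6 * 0.075) = 1.43

1.43


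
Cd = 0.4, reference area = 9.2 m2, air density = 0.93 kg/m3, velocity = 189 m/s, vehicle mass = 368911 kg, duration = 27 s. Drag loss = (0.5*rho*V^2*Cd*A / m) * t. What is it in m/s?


D = 0.5 * 0.93 * 189^2 * 0.4 * 9.2 = 61125.78 N
a = 61125.78 / 368911 = 0.1657 m/s2
dV = 0.1657 * 27 = 4.5 m/s

4.5 m/s


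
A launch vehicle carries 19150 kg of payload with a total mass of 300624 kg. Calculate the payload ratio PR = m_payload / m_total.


PR = 19150 / 300624 = 0.0637

0.0637


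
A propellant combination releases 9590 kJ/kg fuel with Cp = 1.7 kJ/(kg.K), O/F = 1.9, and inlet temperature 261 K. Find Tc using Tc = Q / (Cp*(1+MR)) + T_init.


Tc = 9590 / (1.7 * (1 + 1.9)) + 261 = 2206 K

2206 K


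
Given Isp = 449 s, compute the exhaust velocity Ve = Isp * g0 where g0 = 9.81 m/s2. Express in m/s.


Ve = Isp * g0 = 449 * 9.81 = 4404.7 m/s

4404.7 m/s


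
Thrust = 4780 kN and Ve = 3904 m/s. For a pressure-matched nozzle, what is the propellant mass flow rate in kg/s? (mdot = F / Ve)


mdot = F / Ve = 4780000 / 3904 = 1224.4 kg/s

1224.4 kg/s


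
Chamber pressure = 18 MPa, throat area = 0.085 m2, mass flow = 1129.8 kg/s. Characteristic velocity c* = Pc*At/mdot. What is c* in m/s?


c* = 18e6 * 0.085 / 1129.8 = 1354 m/s

1354 m/s


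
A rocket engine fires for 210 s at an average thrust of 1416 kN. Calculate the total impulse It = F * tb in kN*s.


It = 1416 * 210 = 297360 kN*s

297360 kN*s


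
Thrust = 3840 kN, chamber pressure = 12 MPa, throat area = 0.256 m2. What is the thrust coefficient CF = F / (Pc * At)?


CF = 3840000 / (12e6 * 0.256) = 1.25

1.25


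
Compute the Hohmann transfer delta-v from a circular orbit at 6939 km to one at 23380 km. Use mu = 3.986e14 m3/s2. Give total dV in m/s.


V1 = sqrt(mu/r1) = 7579.14 m/s
dV1 = V1*(sqrt(2*r2/(r1+r2)) - 1) = 1833.25 m/s
V2 = sqrt(mu/r2) = 4129.01 m/s
dV2 = V2*(1 - sqrt(2*r1/(r1+r2))) = 1335.49 m/s
Total dV = 3169 m/s

3169 m/s


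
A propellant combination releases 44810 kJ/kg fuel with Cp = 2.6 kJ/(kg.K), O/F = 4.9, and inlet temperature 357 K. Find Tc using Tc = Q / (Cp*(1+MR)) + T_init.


Tc = 44810 / (2.6 * (1 + 4.9)) + 357 = 3278 K

3278 K


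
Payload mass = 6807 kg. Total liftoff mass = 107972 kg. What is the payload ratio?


PR = 6807 / 107972 = 0.063

0.063


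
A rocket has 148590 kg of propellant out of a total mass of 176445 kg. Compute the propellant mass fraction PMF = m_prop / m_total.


PMF = 148590 / 176445 = 0.842

0.842


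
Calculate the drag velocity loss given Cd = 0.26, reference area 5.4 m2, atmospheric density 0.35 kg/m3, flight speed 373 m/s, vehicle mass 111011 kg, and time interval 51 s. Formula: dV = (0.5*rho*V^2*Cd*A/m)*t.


D = 0.5 * 0.35 * 373^2 * 0.26 * 5.4 = 34184.0 N
a = 34184.0 / 111011 = 0.3079 m/s2
dV = 0.3079 * 51 = 15.7 m/s

15.7 m/s


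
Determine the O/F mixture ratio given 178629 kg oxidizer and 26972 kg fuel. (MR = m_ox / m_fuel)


MR = 178629 / 26972 = 6.62

6.62


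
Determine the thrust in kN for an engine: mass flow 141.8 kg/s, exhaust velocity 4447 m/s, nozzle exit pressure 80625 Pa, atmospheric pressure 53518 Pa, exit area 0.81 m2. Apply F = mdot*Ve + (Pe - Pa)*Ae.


F = 141.8 * 4447 + (80625 - 53518) * 0.81 = 652541.0 N = 652.5 kN

652.5 kN


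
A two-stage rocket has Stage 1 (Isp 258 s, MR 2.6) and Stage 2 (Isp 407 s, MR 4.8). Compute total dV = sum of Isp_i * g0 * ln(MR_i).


dV1 = 258 * 9.81 * ln(2.6) = 2418.4 m/s
dV2 = 407 * 9.81 * ln(4.8) = 6263.0 m/s
Total dV = 2418.4 + 6263.0 = 8681.4 m/s ~ 8681 m/s

8681 m/s


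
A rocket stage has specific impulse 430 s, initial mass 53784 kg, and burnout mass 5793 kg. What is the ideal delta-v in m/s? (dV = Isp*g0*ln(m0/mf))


Ve = 430 * 9.81 = 4218.3 m/s
dV = 4218.3 * ln(53784/5793) = 9400 m/s

9400 m/s


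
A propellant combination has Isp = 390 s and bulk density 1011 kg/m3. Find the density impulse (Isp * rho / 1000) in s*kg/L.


rho*Isp = 390 * 1011 / 1000 = 394 s*kg/L

394 s*kg/L


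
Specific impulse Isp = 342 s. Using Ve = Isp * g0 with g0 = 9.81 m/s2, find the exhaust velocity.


Ve = Isp * g0 = 342 * 9.81 = 3355.0 m/s

3355.0 m/s


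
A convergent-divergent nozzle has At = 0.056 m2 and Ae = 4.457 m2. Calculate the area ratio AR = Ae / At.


AR = 4.457 / 0.056 = 79.6

79.6


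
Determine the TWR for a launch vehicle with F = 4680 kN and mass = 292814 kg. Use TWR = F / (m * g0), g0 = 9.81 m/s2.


TWR = 4680000 / (292814 * 9.81) = 1.63

1.63


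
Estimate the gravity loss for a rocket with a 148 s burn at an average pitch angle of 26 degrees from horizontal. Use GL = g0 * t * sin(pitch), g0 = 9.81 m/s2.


GL = 9.81 * 148 * sin(26 deg) = 636 m/s

636 m/s


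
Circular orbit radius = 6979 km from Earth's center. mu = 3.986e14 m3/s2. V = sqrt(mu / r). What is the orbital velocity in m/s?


V = sqrt(3.986e14 / 6979000) = 7557 m/s

7557 m/s


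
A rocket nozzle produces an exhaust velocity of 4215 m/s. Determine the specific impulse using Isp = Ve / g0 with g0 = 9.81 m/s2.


Isp = Ve / g0 = 4215 / 9.81 = 429.7 s

429.7 s


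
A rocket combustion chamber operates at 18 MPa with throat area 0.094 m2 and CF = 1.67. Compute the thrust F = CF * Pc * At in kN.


F = 1.67 * 18e6 * 0.094 = 2.8256e+06 N = 2825.6 kN

2825.6 kN


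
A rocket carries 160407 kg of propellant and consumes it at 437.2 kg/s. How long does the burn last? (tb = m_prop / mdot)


tb = 160407 / 437.2 = 366.9 s

366.9 s


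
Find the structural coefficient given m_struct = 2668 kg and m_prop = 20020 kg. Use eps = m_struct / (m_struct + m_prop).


eps = 2668 / (2668 + 20020) = 0.1176

0.1176


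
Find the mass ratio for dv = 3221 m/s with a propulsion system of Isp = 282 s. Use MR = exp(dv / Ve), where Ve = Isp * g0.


Ve = 282 * 9.81 = 2766.42 m/s
MR = exp(3221 / 2766.42) = 3.204

3.204


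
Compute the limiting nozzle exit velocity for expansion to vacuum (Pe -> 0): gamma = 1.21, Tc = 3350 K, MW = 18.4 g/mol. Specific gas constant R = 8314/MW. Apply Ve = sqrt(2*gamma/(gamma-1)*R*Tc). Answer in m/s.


R = 8314 / 18.4 = 451.85 J/(kg.K)
Ve = sqrt(2 * 1.21 / (1.21 - 1) * 451.85 * 3350) = 4177 m/s

4177 m/s


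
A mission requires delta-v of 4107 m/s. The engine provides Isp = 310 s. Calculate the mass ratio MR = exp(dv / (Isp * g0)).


Ve = 310 * 9.81 = 3041.1 m/s
MR = exp(4107 / 3041.1) = 3.859

3.859


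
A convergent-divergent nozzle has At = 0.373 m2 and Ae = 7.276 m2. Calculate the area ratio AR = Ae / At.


AR = 7.276 / 0.373 = 19.5

19.5


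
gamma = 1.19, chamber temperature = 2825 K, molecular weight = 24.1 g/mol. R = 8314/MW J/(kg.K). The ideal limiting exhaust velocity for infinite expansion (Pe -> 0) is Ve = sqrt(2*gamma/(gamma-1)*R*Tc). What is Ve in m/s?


R = 8314 / 24.1 = 344.98 J/(kg.K)
Ve = sqrt(2 * 1.19 / (1.19 - 1) * 344.98 * 2825) = 3494 m/s

3494 m/s


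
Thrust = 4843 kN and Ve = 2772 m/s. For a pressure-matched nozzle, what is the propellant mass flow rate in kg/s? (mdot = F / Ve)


mdot = F / Ve = 4843000 / 2772 = 1747.1 kg/s

1747.1 kg/s


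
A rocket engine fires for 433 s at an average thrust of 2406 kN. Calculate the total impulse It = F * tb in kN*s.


It = 2406 * 433 = 1041798 kN*s

1041798 kN*s


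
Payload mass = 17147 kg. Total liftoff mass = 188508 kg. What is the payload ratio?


PR = 17147 / 188508 = 0.091

0.091


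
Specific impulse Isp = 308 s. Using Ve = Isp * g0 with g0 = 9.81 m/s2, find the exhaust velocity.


Ve = Isp * g0 = 308 * 9.81 = 3021.5 m/s

3021.5 m/s


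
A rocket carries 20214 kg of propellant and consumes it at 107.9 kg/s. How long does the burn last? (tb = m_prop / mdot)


tb = 20214 / 107.9 = 187.3 s

187.3 s


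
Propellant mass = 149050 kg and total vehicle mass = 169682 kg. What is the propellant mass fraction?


PMF = 149050 / 169682 = 0.878

0.878


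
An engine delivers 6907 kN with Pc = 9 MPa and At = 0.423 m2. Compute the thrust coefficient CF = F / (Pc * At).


CF = 6907000 / (9e6 * 0.423) = 1.81

1.81


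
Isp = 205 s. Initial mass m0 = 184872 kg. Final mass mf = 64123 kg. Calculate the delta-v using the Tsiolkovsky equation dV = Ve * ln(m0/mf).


Ve = 205 * 9.81 = 2011.05 m/s
dV = 2011.05 * ln(184872/64123) = 2129 m/s

2129 m/s


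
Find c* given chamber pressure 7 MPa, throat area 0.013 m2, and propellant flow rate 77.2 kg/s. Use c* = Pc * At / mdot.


c* = 7e6 * 0.013 / 77.2 = 1179 m/s

1179 m/s


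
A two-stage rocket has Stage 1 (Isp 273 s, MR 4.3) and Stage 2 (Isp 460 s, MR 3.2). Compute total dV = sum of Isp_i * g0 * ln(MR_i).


dV1 = 273 * 9.81 * ln(4.3) = 3906.4 m/s
dV2 = 460 * 9.81 * ln(3.2) = 5248.8 m/s
Total dV = 3906.4 + 5248.8 = 9155.2 m/s ~ 9155 m/s

9155 m/s


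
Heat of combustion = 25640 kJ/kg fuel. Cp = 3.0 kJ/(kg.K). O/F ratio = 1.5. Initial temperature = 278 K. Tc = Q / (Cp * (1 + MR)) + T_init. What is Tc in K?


Tc = 25640 / (3.0 * (1 + 1.5)) + 278 = 3697 K

3697 K


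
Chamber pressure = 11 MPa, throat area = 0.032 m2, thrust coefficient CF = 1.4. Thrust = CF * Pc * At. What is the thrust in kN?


F = 1.4 * 11e6 * 0.032 = 492800.0 N = 492.8 kN

492.8 kN


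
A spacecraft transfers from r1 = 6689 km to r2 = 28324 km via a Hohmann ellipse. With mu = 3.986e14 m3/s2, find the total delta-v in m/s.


V1 = sqrt(mu/r1) = 7719.48 m/s
dV1 = V1*(sqrt(2*r2/(r1+r2)) - 1) = 2099.48 m/s
V2 = sqrt(mu/r2) = 3751.38 m/s
dV2 = V2*(1 - sqrt(2*r1/(r1+r2))) = 1432.53 m/s
Total dV = 3532 m/s

3532 m/s


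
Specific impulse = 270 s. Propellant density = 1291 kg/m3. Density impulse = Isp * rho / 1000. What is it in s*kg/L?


rho*Isp = 270 * 1291 / 1000 = 349 s*kg/L

349 s*kg/L


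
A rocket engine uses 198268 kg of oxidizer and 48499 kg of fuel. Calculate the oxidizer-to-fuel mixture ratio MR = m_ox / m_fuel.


MR = 198268 / 48499 = 4.09

4.09


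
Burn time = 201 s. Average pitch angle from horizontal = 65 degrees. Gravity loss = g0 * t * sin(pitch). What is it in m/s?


GL = 9.81 * 201 * sin(65 deg) = 1787 m/s

1787 m/s


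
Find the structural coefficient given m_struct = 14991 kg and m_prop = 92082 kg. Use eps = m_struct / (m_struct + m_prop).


eps = 14991 / (14991 + 92082) = 0.14

0.14


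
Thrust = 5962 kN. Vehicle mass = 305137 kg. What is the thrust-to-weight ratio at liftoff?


TWR = 5962000 / (305137 * 9.81) = 1.99

1.99


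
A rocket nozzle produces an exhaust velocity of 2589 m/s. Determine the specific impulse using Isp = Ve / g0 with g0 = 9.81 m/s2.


Isp = Ve / g0 = 2589 / 9.81 = 263.9 s

263.9 s


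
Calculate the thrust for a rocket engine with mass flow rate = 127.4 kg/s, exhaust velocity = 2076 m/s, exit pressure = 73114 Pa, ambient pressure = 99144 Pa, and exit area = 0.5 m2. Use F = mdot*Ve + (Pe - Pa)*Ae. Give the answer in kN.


F = 127.4 * 2076 + (73114 - 99144) * 0.5 = 251467.0 N = 251.5 kN

251.5 kN


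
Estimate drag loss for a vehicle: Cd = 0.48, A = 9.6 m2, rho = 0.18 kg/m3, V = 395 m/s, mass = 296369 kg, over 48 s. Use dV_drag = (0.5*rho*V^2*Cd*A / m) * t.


D = 0.5 * 0.18 * 395^2 * 0.48 * 9.6 = 64706.69 N
a = 64706.69 / 296369 = 0.2183 m/s2
dV = 0.2183 * 48 = 10.5 m/s

10.5 m/s


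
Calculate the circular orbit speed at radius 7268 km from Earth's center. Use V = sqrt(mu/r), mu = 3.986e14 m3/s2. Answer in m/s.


V = sqrt(3.986e14 / 7268000) = 7406 m/s

7406 m/s


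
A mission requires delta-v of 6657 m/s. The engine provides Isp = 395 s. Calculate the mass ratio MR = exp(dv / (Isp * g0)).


Ve = 395 * 9.81 = 3874.95 m/s
MR = exp(6657 / 3874.95) = 5.573

5.573


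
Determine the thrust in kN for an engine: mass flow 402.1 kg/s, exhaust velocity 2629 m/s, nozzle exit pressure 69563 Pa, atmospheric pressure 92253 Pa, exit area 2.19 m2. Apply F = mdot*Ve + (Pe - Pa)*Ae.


F = 402.1 * 2629 + (69563 - 92253) * 2.19 = 1.0074e+06 N = 1007.4 kN

1007.4 kN


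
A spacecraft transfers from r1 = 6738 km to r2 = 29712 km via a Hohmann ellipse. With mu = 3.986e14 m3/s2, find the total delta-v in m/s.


V1 = sqrt(mu/r1) = 7691.36 m/s
dV1 = V1*(sqrt(2*r2/(r1+r2)) - 1) = 2129.18 m/s
V2 = sqrt(mu/r2) = 3662.71 m/s
dV2 = V2*(1 - sqrt(2*r1/(r1+r2))) = 1435.64 m/s
Total dV = 3565 m/s

3565 m/s


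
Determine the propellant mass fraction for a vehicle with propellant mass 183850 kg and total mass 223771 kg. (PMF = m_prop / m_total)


PMF = 183850 / 223771 = 0.822

0.822


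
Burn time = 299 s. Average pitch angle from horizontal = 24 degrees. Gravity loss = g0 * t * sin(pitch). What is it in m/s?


GL = 9.81 * 299 * sin(24 deg) = 1193 m/s

1193 m/s


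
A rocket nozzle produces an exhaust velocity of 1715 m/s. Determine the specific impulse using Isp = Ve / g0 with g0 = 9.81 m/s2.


Isp = Ve / g0 = 1715 / 9.81 = 174.8 s

174.8 s


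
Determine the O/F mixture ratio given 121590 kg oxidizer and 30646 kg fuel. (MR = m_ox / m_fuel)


MR = 121590 / 30646 = 3.97

3.97


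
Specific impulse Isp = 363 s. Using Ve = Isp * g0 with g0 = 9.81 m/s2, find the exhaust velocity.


Ve = Isp * g0 = 363 * 9.81 = 3561.0 m/s

3561.0 m/s


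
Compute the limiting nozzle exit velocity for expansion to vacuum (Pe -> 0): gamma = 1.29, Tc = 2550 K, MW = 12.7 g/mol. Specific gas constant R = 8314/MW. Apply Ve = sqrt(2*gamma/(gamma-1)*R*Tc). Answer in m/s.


R = 8314 / 12.7 = 654.65 J/(kg.K)
Ve = sqrt(2 * 1.29 / (1.29 - 1) * 654.65 * 2550) = 3854 m/s

3854 m/s


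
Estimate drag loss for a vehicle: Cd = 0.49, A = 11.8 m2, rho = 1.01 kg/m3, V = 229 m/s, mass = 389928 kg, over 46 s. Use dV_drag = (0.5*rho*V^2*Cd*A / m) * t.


D = 0.5 * 1.01 * 229^2 * 0.49 * 11.8 = 153123.0 N
a = 153123.0 / 389928 = 0.3927 m/s2
dV = 0.3927 * 46 = 18.1 m/s

18.1 m/s


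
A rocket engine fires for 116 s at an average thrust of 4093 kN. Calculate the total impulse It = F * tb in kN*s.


It = 4093 * 116 = 474788 kN*s

474788 kN*s


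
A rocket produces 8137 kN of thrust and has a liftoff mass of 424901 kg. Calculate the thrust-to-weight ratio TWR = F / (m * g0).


TWR = 8137000 / (424901 * 9.81) = 1.95

1.95


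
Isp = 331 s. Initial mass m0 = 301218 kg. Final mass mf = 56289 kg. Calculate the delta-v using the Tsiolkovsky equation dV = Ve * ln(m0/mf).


Ve = 331 * 9.81 = 3247.11 m/s
dV = 3247.11 * ln(301218/56289) = 5446 m/s

5446 m/s


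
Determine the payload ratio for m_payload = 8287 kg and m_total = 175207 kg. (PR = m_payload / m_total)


PR = 8287 / 175207 = 0.0473

0.0473


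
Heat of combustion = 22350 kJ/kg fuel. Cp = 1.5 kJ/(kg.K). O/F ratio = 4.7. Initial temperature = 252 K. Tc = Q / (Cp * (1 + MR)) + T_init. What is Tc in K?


Tc = 22350 / (1.5 * (1 + 4.7)) + 252 = 2866 K

2866 K


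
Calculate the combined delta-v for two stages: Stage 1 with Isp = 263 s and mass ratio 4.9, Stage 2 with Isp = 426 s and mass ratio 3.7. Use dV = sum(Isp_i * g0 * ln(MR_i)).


dV1 = 263 * 9.81 * ln(4.9) = 4100.3 m/s
dV2 = 426 * 9.81 * ln(3.7) = 5467.6 m/s
Total dV = 4100.3 + 5467.6 = 9567.9 m/s ~ 9568 m/s

9568 m/s


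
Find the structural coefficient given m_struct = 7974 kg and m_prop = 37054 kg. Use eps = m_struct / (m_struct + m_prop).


eps = 7974 / (7974 + 37054) = 0.1771

0.1771


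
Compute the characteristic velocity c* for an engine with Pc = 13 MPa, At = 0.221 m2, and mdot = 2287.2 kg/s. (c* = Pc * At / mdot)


c* = 13e6 * 0.221 / 2287.2 = 1256 m/s

1256 m/s


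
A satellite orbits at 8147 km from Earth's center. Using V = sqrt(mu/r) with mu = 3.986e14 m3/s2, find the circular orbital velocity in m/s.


V = sqrt(3.986e14 / 8147000) = 6995 m/s

6995 m/s


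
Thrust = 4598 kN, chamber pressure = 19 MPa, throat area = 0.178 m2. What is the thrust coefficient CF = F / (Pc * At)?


CF = 4598000 / (19e6 * 0.178) = 1.36

1.36


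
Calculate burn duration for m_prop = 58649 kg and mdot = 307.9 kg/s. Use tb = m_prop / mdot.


tb = 58649 / 307.9 = 190.5 s

190.5 s


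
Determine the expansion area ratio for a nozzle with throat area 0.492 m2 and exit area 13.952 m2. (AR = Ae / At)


AR = 13.952 / 0.492 = 28.4

28.4


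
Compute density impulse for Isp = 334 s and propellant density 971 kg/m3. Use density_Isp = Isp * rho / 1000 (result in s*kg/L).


rho*Isp = 334 * 971 / 1000 = 324 s*kg/L

324 s*kg/L


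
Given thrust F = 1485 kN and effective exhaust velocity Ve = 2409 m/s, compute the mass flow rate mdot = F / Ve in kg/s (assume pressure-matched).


mdot = F / Ve = 1485000 / 2409 = 616.4 kg/s

616.4 kg/s


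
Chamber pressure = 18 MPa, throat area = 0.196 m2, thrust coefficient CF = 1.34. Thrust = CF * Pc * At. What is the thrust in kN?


F = 1.34 * 18e6 * 0.196 = 4.7275e+06 N = 4727.5 kN

4727.5 kN


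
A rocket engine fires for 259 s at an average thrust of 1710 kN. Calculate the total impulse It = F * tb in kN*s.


It = 1710 * 259 = 442890 kN*s

442890 kN*s


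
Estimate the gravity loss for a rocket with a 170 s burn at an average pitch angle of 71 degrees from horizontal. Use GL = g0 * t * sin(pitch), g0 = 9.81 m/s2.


GL = 9.81 * 170 * sin(71 deg) = 1577 m/s

1577 m/s


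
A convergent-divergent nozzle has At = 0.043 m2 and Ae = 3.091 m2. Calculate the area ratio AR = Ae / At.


AR = 3.091 / 0.043 = 71.9

71.9


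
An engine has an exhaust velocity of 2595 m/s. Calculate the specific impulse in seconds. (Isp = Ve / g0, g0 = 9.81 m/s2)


Isp = Ve / g0 = 2595 / 9.81 = 264.5 s

264.5 s


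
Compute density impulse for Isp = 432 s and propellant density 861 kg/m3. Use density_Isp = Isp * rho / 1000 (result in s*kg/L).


rho*Isp = 432 * 861 / 1000 = 372 s*kg/L

372 s*kg/L


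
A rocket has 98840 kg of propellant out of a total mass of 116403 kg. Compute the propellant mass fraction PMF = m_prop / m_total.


PMF = 98840 / 116403 = 0.849

0.849


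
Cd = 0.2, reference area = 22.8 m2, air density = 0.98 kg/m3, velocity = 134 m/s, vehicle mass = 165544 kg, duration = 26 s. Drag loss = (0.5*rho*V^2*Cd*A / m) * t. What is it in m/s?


D = 0.5 * 0.98 * 134^2 * 0.2 * 22.8 = 40120.89 N
a = 40120.89 / 165544 = 0.2424 m/s2
dV = 0.2424 * 26 = 6.3 m/s

6.3 m/s


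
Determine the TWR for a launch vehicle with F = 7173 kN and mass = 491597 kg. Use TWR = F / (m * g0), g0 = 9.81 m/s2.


TWR = 7173000 / (491597 * 9.81) = 1.49

1.49


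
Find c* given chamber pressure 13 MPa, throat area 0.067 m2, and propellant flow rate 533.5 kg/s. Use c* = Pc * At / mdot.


c* = 13e6 * 0.067 / 533.5 = 1633 m/s

1633 m/s


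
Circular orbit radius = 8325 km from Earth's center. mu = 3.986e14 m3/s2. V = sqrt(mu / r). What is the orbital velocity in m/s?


V = sqrt(3.986e14 / 8325000) = 6920 m/s

6920 m/s


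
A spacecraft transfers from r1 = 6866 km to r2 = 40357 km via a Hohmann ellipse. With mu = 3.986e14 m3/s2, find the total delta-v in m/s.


V1 = sqrt(mu/r1) = 7619.33 m/s
dV1 = V1*(sqrt(2*r2/(r1+r2)) - 1) = 2341.93 m/s
V2 = sqrt(mu/r2) = 3142.75 m/s
dV2 = V2*(1 - sqrt(2*r1/(r1+r2))) = 1448.02 m/s
Total dV = 3790 m/s

3790 m/s


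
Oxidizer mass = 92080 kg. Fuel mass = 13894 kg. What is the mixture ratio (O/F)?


MR = 92080 / 13894 = 6.63

6.63


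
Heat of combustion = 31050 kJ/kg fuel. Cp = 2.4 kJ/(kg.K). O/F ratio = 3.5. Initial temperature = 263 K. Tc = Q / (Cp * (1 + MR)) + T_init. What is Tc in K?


Tc = 31050 / (2.4 * (1 + 3.5)) + 263 = 3138 K

3138 K


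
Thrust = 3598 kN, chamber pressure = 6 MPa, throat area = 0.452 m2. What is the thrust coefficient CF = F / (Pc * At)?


CF = 3598000 / (6e6 * 0.452) = 1.33

1.33


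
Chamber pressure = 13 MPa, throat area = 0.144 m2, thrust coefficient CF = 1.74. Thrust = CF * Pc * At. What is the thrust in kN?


F = 1.74 * 13e6 * 0.144 = 3.2573e+06 N = 3257.3 kN

3257.3 kN


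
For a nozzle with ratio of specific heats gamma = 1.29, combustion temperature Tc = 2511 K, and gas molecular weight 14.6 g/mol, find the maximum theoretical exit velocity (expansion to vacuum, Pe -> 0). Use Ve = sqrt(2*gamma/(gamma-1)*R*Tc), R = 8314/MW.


R = 8314 / 14.6 = 569.45 J/(kg.K)
Ve = sqrt(2 * 1.29 / (1.29 - 1) * 569.45 * 2511) = 3567 m/s

3567 m/s


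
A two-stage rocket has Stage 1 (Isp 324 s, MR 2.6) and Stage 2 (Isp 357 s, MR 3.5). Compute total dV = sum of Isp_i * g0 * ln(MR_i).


dV1 = 324 * 9.81 * ln(2.6) = 3037.0 m/s
dV2 = 357 * 9.81 * ln(3.5) = 4387.4 m/s
Total dV = 3037.0 + 4387.4 = 7424.4 m/s ~ 7424 m/s

7424 m/s


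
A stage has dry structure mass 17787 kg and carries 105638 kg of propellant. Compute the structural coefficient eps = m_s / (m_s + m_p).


eps = 17787 / (17787 + 105638) = 0.1441

0.1441


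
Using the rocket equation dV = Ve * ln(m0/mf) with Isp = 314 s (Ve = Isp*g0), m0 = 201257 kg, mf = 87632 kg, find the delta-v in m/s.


Ve = 314 * 9.81 = 3080.34 m/s
dV = 3080.34 * ln(201257/87632) = 2561 m/s

2561 m/s


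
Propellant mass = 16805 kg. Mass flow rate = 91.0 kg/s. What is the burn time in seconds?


tb = 16805 / 91.0 = 184.7 s

184.7 s


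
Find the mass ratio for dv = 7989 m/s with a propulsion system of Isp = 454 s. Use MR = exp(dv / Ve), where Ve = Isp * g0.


Ve = 454 * 9.81 = 4453.74 m/s
MR = exp(7989 / 4453.74) = 6.012

6.012


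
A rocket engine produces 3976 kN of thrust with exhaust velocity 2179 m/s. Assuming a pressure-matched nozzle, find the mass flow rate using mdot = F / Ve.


mdot = F / Ve = 3976000 / 2179 = 1824.7 kg/s

1824.7 kg/s


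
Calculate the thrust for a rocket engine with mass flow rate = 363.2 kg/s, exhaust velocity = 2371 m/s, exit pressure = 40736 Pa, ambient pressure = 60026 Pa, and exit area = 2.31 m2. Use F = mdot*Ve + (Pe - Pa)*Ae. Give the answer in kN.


F = 363.2 * 2371 + (40736 - 60026) * 2.31 = 816587.0 N = 816.6 kN

816.6 kN


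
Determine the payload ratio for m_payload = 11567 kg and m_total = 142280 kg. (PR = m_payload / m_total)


PR = 11567 / 142280 = 0.0813

0.0813


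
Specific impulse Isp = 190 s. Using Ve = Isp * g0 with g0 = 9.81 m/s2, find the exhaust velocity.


Ve = Isp * g0 = 190 * 9.81 = 1863.9 m/s

1863.9 m/s


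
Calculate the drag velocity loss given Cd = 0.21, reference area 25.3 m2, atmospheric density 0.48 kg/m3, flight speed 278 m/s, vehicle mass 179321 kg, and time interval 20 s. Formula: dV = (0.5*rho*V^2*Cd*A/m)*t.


D = 0.5 * 0.48 * 278^2 * 0.21 * 25.3 = 98546.37 N
a = 98546.37 / 179321 = 0.5496 m/s2
dV = 0.5496 * 20 = 11.0 m/s

11.0 m/s


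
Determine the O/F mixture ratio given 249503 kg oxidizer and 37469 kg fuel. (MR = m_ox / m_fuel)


MR = 249503 / 37469 = 6.66

6.66


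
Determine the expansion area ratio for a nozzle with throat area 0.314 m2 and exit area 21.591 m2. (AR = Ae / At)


AR = 21.591 / 0.314 = 68.8

68.8


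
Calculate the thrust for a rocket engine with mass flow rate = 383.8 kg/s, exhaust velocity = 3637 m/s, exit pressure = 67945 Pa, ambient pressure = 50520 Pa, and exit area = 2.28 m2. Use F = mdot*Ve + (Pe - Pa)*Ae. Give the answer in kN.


F = 383.8 * 3637 + (67945 - 50520) * 2.28 = 1.4356e+06 N = 1435.6 kN

1435.6 kN


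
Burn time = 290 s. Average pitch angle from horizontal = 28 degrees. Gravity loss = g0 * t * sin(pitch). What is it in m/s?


GL = 9.81 * 290 * sin(28 deg) = 1336 m/s

1336 m/s


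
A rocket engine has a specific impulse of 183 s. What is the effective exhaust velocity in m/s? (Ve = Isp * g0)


Ve = Isp * g0 = 183 * 9.81 = 1795.2 m/s

1795.2 m/s


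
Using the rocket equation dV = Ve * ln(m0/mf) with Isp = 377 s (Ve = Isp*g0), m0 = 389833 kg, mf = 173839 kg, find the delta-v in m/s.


Ve = 377 * 9.81 = 3698.37 m/s
dV = 3698.37 * ln(389833/173839) = 2987 m/s

2987 m/s


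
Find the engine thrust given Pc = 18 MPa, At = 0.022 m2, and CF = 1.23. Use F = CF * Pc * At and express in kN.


F = 1.23 * 18e6 * 0.022 = 487080.0 N = 487.1 kN

487.1 kN


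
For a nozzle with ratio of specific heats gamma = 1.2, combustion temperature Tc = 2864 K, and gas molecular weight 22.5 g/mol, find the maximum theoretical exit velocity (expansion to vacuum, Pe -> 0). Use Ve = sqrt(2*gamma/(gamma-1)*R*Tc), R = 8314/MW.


R = 8314 / 22.5 = 369.51 J/(kg.K)
Ve = sqrt(2 * 1.2 / (1.2 - 1) * 369.51 * 2864) = 3564 m/s

3564 m/s


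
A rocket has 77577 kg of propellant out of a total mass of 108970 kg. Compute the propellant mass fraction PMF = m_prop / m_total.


PMF = 77577 / 108970 = 0.712

0.712


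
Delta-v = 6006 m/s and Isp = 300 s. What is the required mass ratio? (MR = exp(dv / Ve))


Ve = 300 * 9.81 = 2943.0 m/s
MR = exp(6006 / 2943.0) = 7.697

7.697


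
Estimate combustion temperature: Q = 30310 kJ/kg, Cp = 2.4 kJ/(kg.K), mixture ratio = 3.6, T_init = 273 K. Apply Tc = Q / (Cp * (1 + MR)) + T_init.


Tc = 30310 / (2.4 * (1 + 3.6)) + 273 = 3018 K

3018 K


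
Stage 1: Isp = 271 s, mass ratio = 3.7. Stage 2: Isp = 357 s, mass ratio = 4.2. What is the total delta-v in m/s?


dV1 = 271 * 9.81 * ln(3.7) = 3478.2 m/s
dV2 = 357 * 9.81 * ln(4.2) = 5025.9 m/s
Total dV = 3478.2 + 5025.9 = 8504.1 m/s ~ 8504 m/s

8504 m/s


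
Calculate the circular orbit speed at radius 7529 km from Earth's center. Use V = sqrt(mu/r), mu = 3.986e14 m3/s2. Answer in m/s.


V = sqrt(3.986e14 / 7529000) = 7276 m/s

7276 m/s


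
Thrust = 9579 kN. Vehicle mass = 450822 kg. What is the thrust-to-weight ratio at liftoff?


TWR = 9579000 / (450822 * 9.81) = 2.17

2.17


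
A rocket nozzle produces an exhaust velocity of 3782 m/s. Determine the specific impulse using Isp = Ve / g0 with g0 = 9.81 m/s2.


Isp = Ve / g0 = 3782 / 9.81 = 385.5 s

385.5 s


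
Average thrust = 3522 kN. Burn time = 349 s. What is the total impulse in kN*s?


It = 3522 * 349 = 1229178 kN*s

1229178 kN*s


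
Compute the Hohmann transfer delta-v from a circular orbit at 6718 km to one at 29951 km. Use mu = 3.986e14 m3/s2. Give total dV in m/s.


V1 = sqrt(mu/r1) = 7702.8 m/s
dV1 = V1*(sqrt(2*r2/(r1+r2)) - 1) = 2142.29 m/s
V2 = sqrt(mu/r2) = 3648.07 m/s
dV2 = V2*(1 - sqrt(2*r1/(r1+r2))) = 1439.82 m/s
Total dV = 3582 m/s

3582 m/s


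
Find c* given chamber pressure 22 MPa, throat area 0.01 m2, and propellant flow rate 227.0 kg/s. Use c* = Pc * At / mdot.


c* = 22e6 * 0.01 / 227.0 = 969 m/s

969 m/s


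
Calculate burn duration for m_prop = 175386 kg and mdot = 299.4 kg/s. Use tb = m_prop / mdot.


tb = 175386 / 299.4 = 585.8 s

585.8 s


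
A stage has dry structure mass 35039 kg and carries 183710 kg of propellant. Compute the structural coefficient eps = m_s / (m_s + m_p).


eps = 35039 / (35039 + 183710) = 0.1602

0.1602


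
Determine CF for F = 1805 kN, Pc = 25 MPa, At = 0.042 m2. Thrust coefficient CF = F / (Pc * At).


CF = 1805000 / (25e6 * 0.042) = 1.72

1.72


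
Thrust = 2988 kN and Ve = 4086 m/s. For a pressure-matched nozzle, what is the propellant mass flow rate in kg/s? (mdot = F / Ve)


mdot = F / Ve = 2988000 / 4086 = 731.3 kg/s

731.3 kg/s


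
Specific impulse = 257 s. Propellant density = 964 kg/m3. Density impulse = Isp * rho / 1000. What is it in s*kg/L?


rho*Isp = 257 * 964 / 1000 = 248 s*kg/L

248 s*kg/L


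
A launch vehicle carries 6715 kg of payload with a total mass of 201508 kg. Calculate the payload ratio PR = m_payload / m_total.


PR = 6715 / 201508 = 0.0333

0.0333


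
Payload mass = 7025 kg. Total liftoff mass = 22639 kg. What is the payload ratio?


PR = 7025 / 22639 = 0.3103

0.3103


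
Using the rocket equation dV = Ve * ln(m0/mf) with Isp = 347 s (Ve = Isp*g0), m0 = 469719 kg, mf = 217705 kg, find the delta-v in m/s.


Ve = 347 * 9.81 = 3404.07 m/s
dV = 3404.07 * ln(469719/217705) = 2618 m/s

2618 m/s


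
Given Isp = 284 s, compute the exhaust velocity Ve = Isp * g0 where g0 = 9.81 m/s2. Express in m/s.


Ve = Isp * g0 = 284 * 9.81 = 2786.0 m/s

2786.0 m/s


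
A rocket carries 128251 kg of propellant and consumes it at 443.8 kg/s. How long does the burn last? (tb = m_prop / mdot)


tb = 128251 / 443.8 = 289.0 s

289.0 s


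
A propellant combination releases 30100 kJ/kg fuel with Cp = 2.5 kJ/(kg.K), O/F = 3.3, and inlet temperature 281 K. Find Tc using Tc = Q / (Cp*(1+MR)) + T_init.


Tc = 30100 / (2.5 * (1 + 3.3)) + 281 = 3081 K

3081 K


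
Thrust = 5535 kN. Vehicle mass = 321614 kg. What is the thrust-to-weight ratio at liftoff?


TWR = 5535000 / (321614 * 9.81) = 1.75

1.75


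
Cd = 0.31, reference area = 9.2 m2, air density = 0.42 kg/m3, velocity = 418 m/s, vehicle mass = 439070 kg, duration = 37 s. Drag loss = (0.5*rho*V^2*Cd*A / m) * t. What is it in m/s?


D = 0.5 * 0.42 * 418^2 * 0.31 * 9.2 = 104645.7 N
a = 104645.7 / 439070 = 0.2383 m/s2
dV = 0.2383 * 37 = 8.8 m/s

8.8 m/s


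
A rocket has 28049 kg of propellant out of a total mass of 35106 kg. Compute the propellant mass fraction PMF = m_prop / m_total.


PMF = 28049 / 35106 = 0.799

0.799


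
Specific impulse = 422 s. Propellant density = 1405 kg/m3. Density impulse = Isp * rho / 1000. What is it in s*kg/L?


rho*Isp = 422 * 1405 / 1000 = 593 s*kg/L

593 s*kg/L


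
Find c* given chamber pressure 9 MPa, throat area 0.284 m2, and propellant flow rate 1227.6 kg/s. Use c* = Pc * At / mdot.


c* = 9e6 * 0.284 / 1227.6 = 2082 m/s

2082 m/s


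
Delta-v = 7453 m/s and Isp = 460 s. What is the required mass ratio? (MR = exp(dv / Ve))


Ve = 460 * 9.81 = 4512.6 m/s
MR = exp(7453 / 4512.6) = 5.215

5.215


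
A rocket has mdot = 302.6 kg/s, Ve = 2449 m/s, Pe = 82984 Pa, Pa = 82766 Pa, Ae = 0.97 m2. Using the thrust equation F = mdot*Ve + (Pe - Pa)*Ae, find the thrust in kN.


F = 302.6 * 2449 + (82984 - 82766) * 0.97 = 741279.0 N = 741.3 kN

741.3 kN


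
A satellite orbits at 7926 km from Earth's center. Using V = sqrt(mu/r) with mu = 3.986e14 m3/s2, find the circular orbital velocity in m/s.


V = sqrt(3.986e14 / 7926000) = 7092 m/s

7092 m/s


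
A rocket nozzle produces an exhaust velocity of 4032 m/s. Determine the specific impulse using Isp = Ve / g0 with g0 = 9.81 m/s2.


Isp = Ve / g0 = 4032 / 9.81 = 411.0 s

411.0 s


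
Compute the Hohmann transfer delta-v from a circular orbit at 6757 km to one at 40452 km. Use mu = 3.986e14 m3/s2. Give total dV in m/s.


V1 = sqrt(mu/r1) = 7680.54 m/s
dV1 = V1*(sqrt(2*r2/(r1+r2)) - 1) = 2374.05 m/s
V2 = sqrt(mu/r2) = 3139.05 m/s
dV2 = V2*(1 - sqrt(2*r1/(r1+r2))) = 1459.56 m/s
Total dV = 3834 m/s

3834 m/s


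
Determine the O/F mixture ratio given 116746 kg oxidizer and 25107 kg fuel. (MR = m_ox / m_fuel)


MR = 116746 / 25107 = 4.65

4.65


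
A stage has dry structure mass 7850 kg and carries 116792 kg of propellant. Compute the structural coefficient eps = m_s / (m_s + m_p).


eps = 7850 / (7850 + 116792) = 0.063

0.063


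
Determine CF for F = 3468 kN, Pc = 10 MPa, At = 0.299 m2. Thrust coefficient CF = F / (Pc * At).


CF = 3468000 / (10e6 * 0.299) = 1.16

1.16


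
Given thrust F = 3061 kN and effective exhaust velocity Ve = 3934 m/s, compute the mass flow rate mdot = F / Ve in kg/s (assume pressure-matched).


mdot = F / Ve = 3061000 / 3934 = 778.1 kg/s

778.1 kg/s


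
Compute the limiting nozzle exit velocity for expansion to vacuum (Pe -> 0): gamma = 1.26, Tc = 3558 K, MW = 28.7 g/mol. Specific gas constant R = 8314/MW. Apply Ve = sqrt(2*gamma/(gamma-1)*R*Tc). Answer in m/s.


R = 8314 / 28.7 = 289.69 J/(kg.K)
Ve = sqrt(2 * 1.26 / (1.26 - 1) * 289.69 * 3558) = 3161 m/s

3161 m/s
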